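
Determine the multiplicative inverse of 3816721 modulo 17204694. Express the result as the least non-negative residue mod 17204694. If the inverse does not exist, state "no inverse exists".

Extended Euclidean algorithm:
17204694 = 4*3816721 + 1937810
3816721 = 1*1937810 + 1878911
1937810 = 1*1878911 + 58899
1878911 = 31*58899 + 53042
58899 = 1*53042 + 5857
53042 = 9*5857 + 329
5857 = 17*329 + 264
329 = 1*264 + 65
264 = 4*65 + 4
65 = 16*4 + 1
4 = 4*1 + 0
gcd = 1, so the inverse exists. Back-substitute:
1 = 65 − 16·4
1 = −16·264 + 65·65
1 = 65·329 − 81·264
1 = −81·5857 + 1442·329
1 = 1442·53042 − 13059·5857
1 = −13059·58899 + 14501·53042
1 = 14501·1878911 − 462590·58899
1 = −462590·1937810 + 477091·1878911
1 = 477091·3816721 − 939681·1937810
1 = −939681·17204694 + 4235815·3816721
So 3816721·4235815 ≡ 1 (mod 17204694).

4235815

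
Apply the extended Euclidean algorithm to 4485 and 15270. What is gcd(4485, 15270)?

15

Apply Euclid's algorithm to 15270 and 4485:
15270 = 3*4485 + 1815
4485 = 2*1815 + 855
1815 = 2*855 + 105
855 = 8*105 + 15
105 = 7*15 + 0
gcd(4485, 15270) = 15.
Express as a combination:
15 = 855 − 8·105
15 = −8·1815 + 17·855
15 = 17·4485 − 42·1815
15 = −42·15270 + 143·4485
So 15 = (-42)·15270 + (143)·4485.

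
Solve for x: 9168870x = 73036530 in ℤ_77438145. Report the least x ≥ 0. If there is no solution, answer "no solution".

First find gcd(9168870, 77438145):
77438145 = 8*9168870 + 4087185
9168870 = 2*4087185 + 994500
4087185 = 4*994500 + 109185
994500 = 9*109185 + 11835
109185 = 9*11835 + 2670
11835 = 4*2670 + 1155
2670 = 2*1155 + 360
1155 = 3*360 + 75
360 = 4*75 + 60
75 = 1*60 + 15
60 = 4*15 + 0
gcd = 15 and 15 | 73036530, so solutions exist. Divide through by 15: 611258x ≡ 4869102 (mod 5162543).
Now find 611258⁻¹ mod 5162543:
5162543 = 8×611258 + 272479
611258 = 2×272479 + 66300
272479 = 4×66300 + 7279
66300 = 9×7279 + 789
7279 = 9×789 + 178
789 = 4×178 + 77
178 = 2×77 + 24
77 = 3×24 + 5
24 = 4×5 + 4
5 = 1×4 + 1
4 = 4×1 + 0
Back-substitute:
1 = 5 − 4
1 = −24 + 5·5
1 = 5·77 − 16·24
1 = −16·178 + 37·77
1 = 37·789 − 164·178
1 = −164·7279 + 1513·789
1 = 1513·66300 − 13781·7279
1 = −13781·272479 + 56637·66300
1 = 56637·611258 − 127055·272479
1 = −127055·5162543 + 1073077·611258
So 611258⁻¹ ≡ 1073077 (mod 5162543).
Then x ≡ 1073077·4869102 ≡ 4522328 (mod 5162543); the smallest non-negative solution is x = 4522328.

4522328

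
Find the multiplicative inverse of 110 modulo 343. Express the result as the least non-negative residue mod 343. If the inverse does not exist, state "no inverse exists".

Extended Euclidean algorithm:
343 = 3*110 + 13
110 = 8*13 + 6
13 = 2*6 + 1
6 = 6*1 + 0
Since gcd(110, 343) = 1, back-substitute to write 1 as a combination:
1 = 13 − 2·6
1 = −2·110 + 17·13
1 = 17·343 − 53·110
Thus 110·(-53) ≡ 1 (mod 343); reducing, -53 mod 343 = 290.

290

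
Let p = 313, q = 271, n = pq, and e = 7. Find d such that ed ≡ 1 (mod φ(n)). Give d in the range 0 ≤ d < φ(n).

36103

φ(n) = (p−1)(q−1) = 312·270 = 84240.
Need d with 7·d ≡ 1 (mod 84240). Apply the extended Euclidean algorithm:
84240 = 12034·7 + 2
7 = 3·2 + 1
2 = 2·1 + 0
Back-substitute:
1 = 7 − 3·2
1 = −3·84240 + 36103·7
So 7·36103 ≡ 1 (mod 84240), hence d = 36103.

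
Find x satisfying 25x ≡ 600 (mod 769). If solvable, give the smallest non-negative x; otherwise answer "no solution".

24

First find gcd(25, 769):
769 = 30*25 + 19
25 = 1*19 + 6
19 = 3*6 + 1
6 = 6*1 + 0
gcd = 1, so a unique solution mod 769 exists.
Back-substitute for the Bézout coefficients:
1 = 19 − 3·6
1 = −3·25 + 4·19
1 = 4·769 − 123·25
So 25·(-123) ≡ 1 (mod 769), giving 25⁻¹ ≡ 646.
x ≡ 25⁻¹·600 ≡ 646·600 ≡ 24 (mod 769).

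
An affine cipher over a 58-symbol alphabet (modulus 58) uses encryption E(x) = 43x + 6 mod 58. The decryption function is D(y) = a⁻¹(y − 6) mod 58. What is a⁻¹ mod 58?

27

Extended Euclidean algorithm:
58 = 1×43 + 15
43 = 2×15 + 13
15 = 1×13 + 2
13 = 6×2 + 1
2 = 2×1 + 0
The gcd is 1. Working backward:
1 = 13 − 6·2
1 = −6·15 + 7·13
1 = 7·43 − 20·15
1 = −20·58 + 27·43
So 43·27 ≡ 1 (mod 58).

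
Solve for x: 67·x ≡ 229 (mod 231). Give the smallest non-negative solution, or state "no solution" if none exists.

First find gcd(67, 231):
231 = 3·67 + 30
67 = 2·30 + 7
30 = 4·7 + 2
7 = 3·2 + 1
2 = 2·1 + 0
gcd = 1, so a unique solution mod 231 exists.
Back-substitute for the Bézout coefficients:
1 = 7 − 3·2
1 = −3·30 + 13·7
1 = 13·67 − 29·30
1 = −29·231 + 100·67
So 67·(100) ≡ 1 (mod 231), giving 67⁻¹ ≡ 100.
x ≡ 67⁻¹·229 ≡ 100·229 ≡ 31 (mod 231).

31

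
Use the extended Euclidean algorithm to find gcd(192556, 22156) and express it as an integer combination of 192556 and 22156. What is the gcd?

4

Apply Euclid's algorithm to 192556 and 22156:
192556 = 8·22156 + 15308
22156 = 1·15308 + 6848
15308 = 2·6848 + 1612
6848 = 4·1612 + 400
1612 = 4·400 + 12
400 = 33·12 + 4
12 = 3·4 + 0
gcd(192556, 22156) = 4.
Back-substituting:
4 = 400 − 33·12
4 = −33·1612 + 133·400
4 = 133·6848 − 565·1612
4 = −565·15308 + 1263·6848
4 = 1263·22156 − 1828·15308
4 = −1828·192556 + 15887·22156
So 4 = (-1828)·192556 + (15887)·22156.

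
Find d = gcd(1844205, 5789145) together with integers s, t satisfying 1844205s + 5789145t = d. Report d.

15

Apply Euclid's algorithm to 5789145 and 1844205:
5789145 = 3·1844205 + 256530
1844205 = 7·256530 + 48495
256530 = 5·48495 + 14055
48495 = 3·14055 + 6330
14055 = 2·6330 + 1395
6330 = 4·1395 + 750
1395 = 1·750 + 645
750 = 1·645 + 105
645 = 6·105 + 15
105 = 7·15 + 0
gcd(1844205, 5789145) = 15.
Working backward:
15 = 645 − 6·105
15 = −6·750 + 7·645
15 = 7·1395 − 13·750
15 = −13·6330 + 59·1395
15 = 59·14055 − 131·6330
15 = −131·48495 + 452·14055
15 = 452·256530 − 2391·48495
15 = −2391·1844205 + 17189·256530
15 = 17189·5789145 − 53958·1844205
So 15 = (17189)·5789145 + (-53958)·1844205.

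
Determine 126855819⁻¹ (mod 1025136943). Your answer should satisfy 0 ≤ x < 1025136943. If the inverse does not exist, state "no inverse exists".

Extended Euclidean algorithm:
1025136943 = 8·126855819 + 10290391
126855819 = 12·10290391 + 3371127
10290391 = 3·3371127 + 177010
3371127 = 19·177010 + 7937
177010 = 22·7937 + 2396
7937 = 3·2396 + 749
2396 = 3·749 + 149
749 = 5·149 + 4
149 = 37·4 + 1
4 = 4·1 + 0
Since gcd(126855819, 1025136943) = 1, back-substitute to write 1 as a combination:
1 = 149 − 37·4
1 = −37·749 + 186·149
1 = 186·2396 − 595·749
1 = −595·7937 + 1971·2396
1 = 1971·177010 − 43957·7937
1 = −43957·3371127 + 837154·177010
1 = 837154·10290391 − 2555419·3371127
1 = −2555419·126855819 + 31502182·10290391
1 = 31502182·1025136943 − 254572875·126855819
Hence 126855819⁻¹ ≡ -254572875 ≡ 770564068 (mod 1025136943).

770564068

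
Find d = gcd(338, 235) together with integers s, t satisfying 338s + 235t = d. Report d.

Repeated division:
338 = 1×235 + 103
235 = 2×103 + 29
103 = 3×29 + 16
29 = 1×16 + 13
16 = 1×13 + 3
13 = 4×3 + 1
3 = 3×1 + 0
gcd(338, 235) = 1.
Working backward:
1 = 13 − 4·3
1 = −4·16 + 5·13
1 = 5·29 − 9·16
1 = −9·103 + 32·29
1 = 32·235 − 73·103
1 = −73·338 + 105·235
So 1 = (-73)·338 + (105)·235.

1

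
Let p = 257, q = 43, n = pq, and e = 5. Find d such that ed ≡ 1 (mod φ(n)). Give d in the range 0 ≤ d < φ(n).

φ(n) = (p−1)(q−1) = 256·42 = 10752.
Need d with 5·d ≡ 1 (mod 10752). Apply the extended Euclidean algorithm:
10752 = 2150·5 + 2
5 = 2·2 + 1
2 = 2·1 + 0
Back-substitute:
1 = 5 − 2·2
1 = −2·10752 + 4301·5
So 5·4301 ≡ 1 (mod 10752), hence d = 4301.

4301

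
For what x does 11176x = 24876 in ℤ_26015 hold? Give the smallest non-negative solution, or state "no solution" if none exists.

gcd(11176, 26015):
26015 = 2×11176 + 3663
11176 = 3×3663 + 187
3663 = 19×187 + 110
187 = 1×110 + 77
110 = 1×77 + 33
77 = 2×33 + 11
33 = 3×11 + 0
gcd = 11, but 11 ∤ 24876, so the congruence has no solution.

no solution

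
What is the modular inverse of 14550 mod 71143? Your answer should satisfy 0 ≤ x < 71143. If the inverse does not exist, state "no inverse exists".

13901

Run Euclid on (71143, 14550):
71143 = 4*14550 + 12943
14550 = 1*12943 + 1607
12943 = 8*1607 + 87
1607 = 18*87 + 41
87 = 2*41 + 5
41 = 8*5 + 1
5 = 5*1 + 0
gcd = 1, so the inverse exists. Back-substitute:
1 = 41 − 8·5
1 = −8·87 + 17·41
1 = 17·1607 − 314·87
1 = −314·12943 + 2529·1607
1 = 2529·14550 − 2843·12943
1 = −2843·71143 + 13901·14550
So 14550·13901 ≡ 1 (mod 71143).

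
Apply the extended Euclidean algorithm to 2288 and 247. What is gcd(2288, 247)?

13

Apply Euclid's algorithm to 2288 and 247:
2288 = 9×247 + 65
247 = 3×65 + 52
65 = 1×52 + 13
52 = 4×13 + 0
gcd(2288, 247) = 13.
Express as a combination:
13 = 65 − 52
13 = −247 + 4·65
13 = 4·2288 − 37·247
So 13 = (4)·2288 + (-37)·247.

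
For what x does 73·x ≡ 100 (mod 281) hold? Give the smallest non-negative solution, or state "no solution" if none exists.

First find gcd(73, 281):
281 = 3·73 + 62
73 = 1·62 + 11
62 = 5·11 + 7
11 = 1·7 + 4
7 = 1·4 + 3
4 = 1·3 + 1
3 = 3·1 + 0
gcd = 1, so a unique solution mod 281 exists.
Back-substitute for the Bézout coefficients:
1 = 4 − 3
1 = −7 + 2·4
1 = 2·11 − 3·7
1 = −3·62 + 17·11
1 = 17·73 − 20·62
1 = −20·281 + 77·73
So 73·(77) ≡ 1 (mod 281), giving 73⁻¹ ≡ 77.
x ≡ 73⁻¹·100 ≡ 77·100 ≡ 113 (mod 281).

113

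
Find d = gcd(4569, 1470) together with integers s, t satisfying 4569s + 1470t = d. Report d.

3

Apply Euclid's algorithm to 4569 and 1470:
4569 = 3×1470 + 159
1470 = 9×159 + 39
159 = 4×39 + 3
39 = 13×3 + 0
gcd(4569, 1470) = 3.
Back-substituting:
3 = 159 − 4·39
3 = −4·1470 + 37·159
3 = 37·4569 − 115·1470
So 3 = (37)·4569 + (-115)·1470.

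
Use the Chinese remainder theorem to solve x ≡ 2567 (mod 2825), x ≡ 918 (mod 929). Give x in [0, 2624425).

Write x = 2567 + 2825·k. Then 2825·k ≡ 918 − 2567 ≡ 209 (mod 929).
Need 2825⁻¹ mod 929. Extended Euclid on (929, 38):
929 = 24*38 + 17
38 = 2*17 + 4
17 = 4*4 + 1
4 = 4*1 + 0
Back-substitute:
1 = 17 − 4·4
1 = −4·38 + 9·17
1 = 9·929 − 220·38
2825⁻¹ ≡ 709 (mod 929), so k ≡ 709·209 ≡ 470 (mod 929).
x = 2567 + 2825·470 = 1330317.

1330317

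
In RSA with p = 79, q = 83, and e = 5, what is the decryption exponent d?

φ(n) = (p−1)(q−1) = 78·82 = 6396.
Need d with 5·d ≡ 1 (mod 6396). Apply the extended Euclidean algorithm:
6396 = 1279·5 + 1
5 = 5·1 + 0
Back-substitute:
1 = 6396 − 1279·5
So 5·(-1279) ≡ 1 (mod 6396), hence d ≡ -1279 ≡ 5117 (mod 6396).

5117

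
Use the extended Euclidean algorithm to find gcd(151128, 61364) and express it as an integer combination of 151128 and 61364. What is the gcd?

Repeated division:
151128 = 2*61364 + 28400
61364 = 2*28400 + 4564
28400 = 6*4564 + 1016
4564 = 4*1016 + 500
1016 = 2*500 + 16
500 = 31*16 + 4
16 = 4*4 + 0
gcd(151128, 61364) = 4.
Express as a combination:
4 = 500 − 31·16
4 = −31·1016 + 63·500
4 = 63·4564 − 283·1016
4 = −283·28400 + 1761·4564
4 = 1761·61364 − 3805·28400
4 = −3805·151128 + 9371·61364
So 4 = (-3805)·151128 + (9371)·61364.

4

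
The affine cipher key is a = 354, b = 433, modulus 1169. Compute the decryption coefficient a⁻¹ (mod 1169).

142

Run Euclid on (1169, 354):
1169 = 3×354 + 107
354 = 3×107 + 33
107 = 3×33 + 8
33 = 4×8 + 1
8 = 8×1 + 0
The gcd is 1. Working backward:
1 = 33 − 4·8
1 = −4·107 + 13·33
1 = 13·354 − 43·107
1 = −43·1169 + 142·354
So 354·142 ≡ 1 (mod 1169).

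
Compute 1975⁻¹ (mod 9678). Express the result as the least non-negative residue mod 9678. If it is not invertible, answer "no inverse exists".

5797

Apply the Euclidean algorithm to 9678 and 1975:
9678 = 4*1975 + 1778
1975 = 1*1778 + 197
1778 = 9*197 + 5
197 = 39*5 + 2
5 = 2*2 + 1
2 = 2*1 + 0
gcd = 1, so the inverse exists. Back-substitute:
1 = 5 − 2·2
1 = −2·197 + 79·5
1 = 79·1778 − 713·197
1 = −713·1975 + 792·1778
1 = 792·9678 − 3881·1975
So 1975·(-3881) ≡ 1 (mod 9678), and -3881 ≡ 5797 (mod 9678).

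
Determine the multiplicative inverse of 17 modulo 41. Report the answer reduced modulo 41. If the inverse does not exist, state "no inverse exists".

29

Run Euclid on (41, 17):
41 = 2×17 + 7
17 = 2×7 + 3
7 = 2×3 + 1
3 = 3×1 + 0
gcd = 1, so the inverse exists. Back-substitute:
1 = 7 − 2·3
1 = −2·17 + 5·7
1 = 5·41 − 12·17
Thus 17·(-12) ≡ 1 (mod 41); reducing, -12 mod 41 = 29.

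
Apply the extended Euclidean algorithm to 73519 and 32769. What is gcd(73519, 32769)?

Repeated division:
73519 = 2·32769 + 7981
32769 = 4·7981 + 845
7981 = 9·845 + 376
845 = 2·376 + 93
376 = 4·93 + 4
93 = 23·4 + 1
4 = 4·1 + 0
gcd(73519, 32769) = 1.
Express as a combination:
1 = 93 − 23·4
1 = −23·376 + 93·93
1 = 93·845 − 209·376
1 = −209·7981 + 1974·845
1 = 1974·32769 − 8105·7981
1 = −8105·73519 + 18184·32769
So 1 = (-8105)·73519 + (18184)·32769.

1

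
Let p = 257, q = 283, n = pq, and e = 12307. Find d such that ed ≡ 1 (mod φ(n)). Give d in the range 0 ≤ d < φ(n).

φ(n) = (p−1)(q−1) = 256·282 = 72192.
Need d with 12307·d ≡ 1 (mod 72192). Apply the extended Euclidean algorithm:
72192 = 5·12307 + 10657
12307 = 1·10657 + 1650
10657 = 6·1650 + 757
1650 = 2·757 + 136
757 = 5·136 + 77
136 = 1·77 + 59
77 = 1·59 + 18
59 = 3·18 + 5
18 = 3·5 + 3
5 = 1·3 + 2
3 = 1·2 + 1
2 = 2·1 + 0
Back-substitute:
1 = 3 − 2
1 = −5 + 2·3
1 = 2·18 − 7·5
1 = −7·59 + 23·18
1 = 23·77 − 30·59
1 = −30·136 + 53·77
1 = 53·757 − 295·136
1 = −295·1650 + 643·757
1 = 643·10657 − 4153·1650
1 = −4153·12307 + 4796·10657
1 = 4796·72192 − 28133·12307
So 12307·(-28133) ≡ 1 (mod 72192), hence d ≡ -28133 ≡ 44059 (mod 72192).

44059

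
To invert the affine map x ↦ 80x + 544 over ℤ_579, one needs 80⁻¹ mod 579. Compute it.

152

gcd(579, 80) by repeated division:
579 = 7*80 + 19
80 = 4*19 + 4
19 = 4*4 + 3
4 = 1*3 + 1
3 = 3*1 + 0
gcd = 1, so the inverse exists. Back-substitute:
1 = 4 − 3
1 = −19 + 5·4
1 = 5·80 − 21·19
1 = −21·579 + 152·80
So 80·152 ≡ 1 (mod 579).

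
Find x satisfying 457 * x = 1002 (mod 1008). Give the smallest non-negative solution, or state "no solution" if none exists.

First find gcd(457, 1008):
1008 = 2×457 + 94
457 = 4×94 + 81
94 = 1×81 + 13
81 = 6×13 + 3
13 = 4×3 + 1
3 = 3×1 + 0
gcd = 1, so a unique solution mod 1008 exists.
Back-substitute for the Bézout coefficients:
1 = 13 − 4·3
1 = −4·81 + 25·13
1 = 25·94 − 29·81
1 = −29·457 + 141·94
1 = 141·1008 − 311·457
So 457·(-311) ≡ 1 (mod 1008), giving 457⁻¹ ≡ 697.
x ≡ 457⁻¹·1002 ≡ 697·1002 ≡ 858 (mod 1008).

858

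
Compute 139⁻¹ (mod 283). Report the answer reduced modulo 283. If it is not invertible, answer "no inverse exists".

gcd(283, 139) by repeated division:
283 = 2·139 + 5
139 = 27·5 + 4
5 = 1·4 + 1
4 = 4·1 + 0
Since gcd(139, 283) = 1, back-substitute to write 1 as a combination:
1 = 5 − 4
1 = −139 + 28·5
1 = 28·283 − 57·139
Thus 139·(-57) ≡ 1 (mod 283); reducing, -57 mod 283 = 226.

226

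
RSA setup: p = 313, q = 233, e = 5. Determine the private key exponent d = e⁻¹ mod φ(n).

φ(n) = (p−1)(q−1) = 312·232 = 72384.
Need d with 5·d ≡ 1 (mod 72384). Apply the extended Euclidean algorithm:
72384 = 14476·5 + 4
5 = 1·4 + 1
4 = 4·1 + 0
Back-substitute:
1 = 5 − 4
1 = −72384 + 14477·5
So 5·14477 ≡ 1 (mod 72384), hence d = 14477.

14477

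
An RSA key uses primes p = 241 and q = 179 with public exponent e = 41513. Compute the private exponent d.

18617

φ(n) = (p−1)(q−1) = 240·178 = 42720.
Need d with 41513·d ≡ 1 (mod 42720). Apply the extended Euclidean algorithm:
42720 = 1×41513 + 1207
41513 = 34×1207 + 475
1207 = 2×475 + 257
475 = 1×257 + 218
257 = 1×218 + 39
218 = 5×39 + 23
39 = 1×23 + 16
23 = 1×16 + 7
16 = 2×7 + 2
7 = 3×2 + 1
2 = 2×1 + 0
Back-substitute:
1 = 7 − 3·2
1 = −3·16 + 7·7
1 = 7·23 − 10·16
1 = −10·39 + 17·23
1 = 17·218 − 95·39
1 = −95·257 + 112·218
1 = 112·475 − 207·257
1 = −207·1207 + 526·475
1 = 526·41513 − 18091·1207
1 = −18091·42720 + 18617·41513
So 41513·18617 ≡ 1 (mod 42720), hence d = 18617.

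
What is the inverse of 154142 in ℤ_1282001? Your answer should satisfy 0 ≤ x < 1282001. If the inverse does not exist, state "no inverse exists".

158148

Apply the Euclidean algorithm to 1282001 and 154142:
1282001 = 8×154142 + 48865
154142 = 3×48865 + 7547
48865 = 6×7547 + 3583
7547 = 2×3583 + 381
3583 = 9×381 + 154
381 = 2×154 + 73
154 = 2×73 + 8
73 = 9×8 + 1
8 = 8×1 + 0
The gcd is 1. Working backward:
1 = 73 − 9·8
1 = −9·154 + 19·73
1 = 19·381 − 47·154
1 = −47·3583 + 442·381
1 = 442·7547 − 931·3583
1 = −931·48865 + 6028·7547
1 = 6028·154142 − 19015·48865
1 = −19015·1282001 + 158148·154142
So 154142·158148 ≡ 1 (mod 1282001).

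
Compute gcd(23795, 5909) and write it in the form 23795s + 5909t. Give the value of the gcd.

Repeated division:
23795 = 4*5909 + 159
5909 = 37*159 + 26
159 = 6*26 + 3
26 = 8*3 + 2
3 = 1*2 + 1
2 = 2*1 + 0
gcd(23795, 5909) = 1.
Back-substituting:
1 = 3 − 2
1 = −26 + 9·3
1 = 9·159 − 55·26
1 = −55·5909 + 2044·159
1 = 2044·23795 − 8231·5909
So 1 = (2044)·23795 + (-8231)·5909.

1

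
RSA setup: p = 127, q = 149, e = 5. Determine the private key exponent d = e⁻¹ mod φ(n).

φ(n) = (p−1)(q−1) = 126·148 = 18648.
Need d with 5·d ≡ 1 (mod 18648). Apply the extended Euclidean algorithm:
18648 = 3729*5 + 3
5 = 1*3 + 2
3 = 1*2 + 1
2 = 2*1 + 0
Back-substitute:
1 = 3 − 2
1 = −5 + 2·3
1 = 2·18648 − 7459·5
So 5·(-7459) ≡ 1 (mod 18648), hence d ≡ -7459 ≡ 11189 (mod 18648).

11189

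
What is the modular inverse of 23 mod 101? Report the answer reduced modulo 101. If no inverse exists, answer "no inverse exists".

22

Run Euclid on (101, 23):
101 = 4·23 + 9
23 = 2·9 + 5
9 = 1·5 + 4
5 = 1·4 + 1
4 = 4·1 + 0
Since gcd(23, 101) = 1, back-substitute to write 1 as a combination:
1 = 5 − 4
1 = −9 + 2·5
1 = 2·23 − 5·9
1 = −5·101 + 22·23
So 23·22 ≡ 1 (mod 101).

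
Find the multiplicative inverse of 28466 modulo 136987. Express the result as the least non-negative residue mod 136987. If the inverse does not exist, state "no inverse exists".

120245

Run Euclid on (136987, 28466):
136987 = 4×28466 + 23123
28466 = 1×23123 + 5343
23123 = 4×5343 + 1751
5343 = 3×1751 + 90
1751 = 19×90 + 41
90 = 2×41 + 8
41 = 5×8 + 1
8 = 8×1 + 0
gcd = 1, so the inverse exists. Back-substitute:
1 = 41 − 5·8
1 = −5·90 + 11·41
1 = 11·1751 − 214·90
1 = −214·5343 + 653·1751
1 = 653·23123 − 2826·5343
1 = −2826·28466 + 3479·23123
1 = 3479·136987 − 16742·28466
Hence 28466⁻¹ ≡ -16742 ≡ 120245 (mod 136987).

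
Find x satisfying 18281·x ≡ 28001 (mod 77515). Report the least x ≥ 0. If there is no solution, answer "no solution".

First find gcd(18281, 77515):
77515 = 4·18281 + 4391
18281 = 4·4391 + 717
4391 = 6·717 + 89
717 = 8·89 + 5
89 = 17·5 + 4
5 = 1·4 + 1
4 = 4·1 + 0
gcd = 1, so a unique solution mod 77515 exists.
Back-substitute for the Bézout coefficients:
1 = 5 − 4
1 = −89 + 18·5
1 = 18·717 − 145·89
1 = −145·4391 + 888·717
1 = 888·18281 − 3697·4391
1 = −3697·77515 + 15676·18281
So 18281·(15676) ≡ 1 (mod 77515), giving 18281⁻¹ ≡ 15676.
x ≡ 18281⁻¹·28001 ≡ 15676·28001 ≡ 53746 (mod 77515).

53746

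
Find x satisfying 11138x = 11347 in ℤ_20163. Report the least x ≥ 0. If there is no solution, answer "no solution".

16853

First find gcd(11138, 20163):
20163 = 1×11138 + 9025
11138 = 1×9025 + 2113
9025 = 4×2113 + 573
2113 = 3×573 + 394
573 = 1×394 + 179
394 = 2×179 + 36
179 = 4×36 + 35
36 = 1×35 + 1
35 = 35×1 + 0
gcd = 1, so a unique solution mod 20163 exists.
Back-substitute for the Bézout coefficients:
1 = 36 − 35
1 = −179 + 5·36
1 = 5·394 − 11·179
1 = −11·573 + 16·394
1 = 16·2113 − 59·573
1 = −59·9025 + 252·2113
1 = 252·11138 − 311·9025
1 = −311·20163 + 563·11138
So 11138·(563) ≡ 1 (mod 20163), giving 11138⁻¹ ≡ 563.
x ≡ 11138⁻¹·11347 ≡ 563·11347 ≡ 16853 (mod 20163).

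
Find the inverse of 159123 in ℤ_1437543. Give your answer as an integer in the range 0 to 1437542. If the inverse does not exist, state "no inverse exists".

Compute gcd(159123, 1437543):
1437543 = 9*159123 + 5436
159123 = 29*5436 + 1479
5436 = 3*1479 + 999
1479 = 1*999 + 480
999 = 2*480 + 39
480 = 12*39 + 12
39 = 3*12 + 3
12 = 4*3 + 0
gcd(159123, 1437543) = 3 ≠ 1, so 159123 has no multiplicative inverse modulo 1437543.

no inverse exists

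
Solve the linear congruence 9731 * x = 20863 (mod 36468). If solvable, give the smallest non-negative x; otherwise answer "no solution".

First find gcd(9731, 36468):
36468 = 3·9731 + 7275
9731 = 1·7275 + 2456
7275 = 2·2456 + 2363
2456 = 1·2363 + 93
2363 = 25·93 + 38
93 = 2·38 + 17
38 = 2·17 + 4
17 = 4·4 + 1
4 = 4·1 + 0
gcd = 1, so a unique solution mod 36468 exists.
Back-substitute for the Bézout coefficients:
1 = 17 − 4·4
1 = −4·38 + 9·17
1 = 9·93 − 22·38
1 = −22·2363 + 559·93
1 = 559·2456 − 581·2363
1 = −581·7275 + 1721·2456
1 = 1721·9731 − 2302·7275
1 = −2302·36468 + 8627·9731
So 9731·(8627) ≡ 1 (mod 36468), giving 9731⁻¹ ≡ 8627.
x ≡ 9731⁻¹·20863 ≡ 8627·20863 ≡ 15521 (mod 36468).

15521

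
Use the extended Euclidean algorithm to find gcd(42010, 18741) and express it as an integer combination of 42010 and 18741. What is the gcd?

1

Apply Euclid's algorithm to 42010 and 18741:
42010 = 2×18741 + 4528
18741 = 4×4528 + 629
4528 = 7×629 + 125
629 = 5×125 + 4
125 = 31×4 + 1
4 = 4×1 + 0
gcd(42010, 18741) = 1.
Working backward:
1 = 125 − 31·4
1 = −31·629 + 156·125
1 = 156·4528 − 1123·629
1 = −1123·18741 + 4648·4528
1 = 4648·42010 − 10419·18741
So 1 = (4648)·42010 + (-10419)·18741.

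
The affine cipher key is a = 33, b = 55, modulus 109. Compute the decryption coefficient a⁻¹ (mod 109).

76

gcd(109, 33) by repeated division:
109 = 3·33 + 10
33 = 3·10 + 3
10 = 3·3 + 1
3 = 3·1 + 0
Since gcd(33, 109) = 1, back-substitute to write 1 as a combination:
1 = 10 − 3·3
1 = −3·33 + 10·10
1 = 10·109 − 33·33
Hence 33⁻¹ ≡ -33 ≡ 76 (mod 109).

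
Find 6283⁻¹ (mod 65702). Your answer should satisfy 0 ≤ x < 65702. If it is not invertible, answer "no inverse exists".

Apply the Euclidean algorithm to 65702 and 6283:
65702 = 10*6283 + 2872
6283 = 2*2872 + 539
2872 = 5*539 + 177
539 = 3*177 + 8
177 = 22*8 + 1
8 = 8*1 + 0
gcd = 1, so the inverse exists. Back-substitute:
1 = 177 − 22·8
1 = −22·539 + 67·177
1 = 67·2872 − 357·539
1 = −357·6283 + 781·2872
1 = 781·65702 − 8167·6283
Hence 6283⁻¹ ≡ -8167 ≡ 57535 (mod 65702).

57535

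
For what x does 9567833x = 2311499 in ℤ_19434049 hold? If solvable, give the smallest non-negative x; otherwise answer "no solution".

14891196

First find gcd(9567833, 19434049):
19434049 = 2·9567833 + 298383
9567833 = 32·298383 + 19577
298383 = 15·19577 + 4728
19577 = 4·4728 + 665
4728 = 7·665 + 73
665 = 9·73 + 8
73 = 9·8 + 1
8 = 8·1 + 0
gcd = 1, so a unique solution mod 19434049 exists.
Back-substitute for the Bézout coefficients:
1 = 73 − 9·8
1 = −9·665 + 82·73
1 = 82·4728 − 583·665
1 = −583·19577 + 2414·4728
1 = 2414·298383 − 36793·19577
1 = −36793·9567833 + 1179790·298383
1 = 1179790·19434049 − 2396373·9567833
So 9567833·(-2396373) ≡ 1 (mod 19434049), giving 9567833⁻¹ ≡ 17037676.
x ≡ 9567833⁻¹·2311499 ≡ 17037676·2311499 ≡ 14891196 (mod 19434049).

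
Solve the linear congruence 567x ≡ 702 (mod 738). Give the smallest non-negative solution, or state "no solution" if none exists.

52

First find gcd(567, 738):
738 = 1×567 + 171
567 = 3×171 + 54
171 = 3×54 + 9
54 = 6×9 + 0
gcd = 9 and 9 | 702, so solutions exist. Divide through by 9: 63x ≡ 78 (mod 82).
Now find 63⁻¹ mod 82:
82 = 1*63 + 19
63 = 3*19 + 6
19 = 3*6 + 1
6 = 6*1 + 0
Back-substitute:
1 = 19 − 3·6
1 = −3·63 + 10·19
1 = 10·82 − 13·63
So 63·(-13) ≡ 1 (mod 82), i.e. 63⁻¹ ≡ 69.
Then x ≡ 69·78 ≡ 52 (mod 82); the smallest non-negative solution is x = 52.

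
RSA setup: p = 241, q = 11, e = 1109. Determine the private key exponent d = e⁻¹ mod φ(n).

φ(n) = (p−1)(q−1) = 240·10 = 2400.
Need d with 1109·d ≡ 1 (mod 2400). Apply the extended Euclidean algorithm:
2400 = 2·1109 + 182
1109 = 6·182 + 17
182 = 10·17 + 12
17 = 1·12 + 5
12 = 2·5 + 2
5 = 2·2 + 1
2 = 2·1 + 0
Back-substitute:
1 = 5 − 2·2
1 = −2·12 + 5·5
1 = 5·17 − 7·12
1 = −7·182 + 75·17
1 = 75·1109 − 457·182
1 = −457·2400 + 989·1109
So 1109·989 ≡ 1 (mod 2400), hence d = 989.

989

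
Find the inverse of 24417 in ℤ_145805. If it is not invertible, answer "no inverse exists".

gcd(145805, 24417) by repeated division:
145805 = 5*24417 + 23720
24417 = 1*23720 + 697
23720 = 34*697 + 22
697 = 31*22 + 15
22 = 1*15 + 7
15 = 2*7 + 1
7 = 7*1 + 0
gcd = 1, so the inverse exists. Back-substitute:
1 = 15 − 2·7
1 = −2·22 + 3·15
1 = 3·697 − 95·22
1 = −95·23720 + 3233·697
1 = 3233·24417 − 3328·23720
1 = −3328·145805 + 19873·24417
So 24417·19873 ≡ 1 (mod 145805).

19873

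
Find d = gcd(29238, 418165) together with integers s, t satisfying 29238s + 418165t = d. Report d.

11

Repeated division:
418165 = 14·29238 + 8833
29238 = 3·8833 + 2739
8833 = 3·2739 + 616
2739 = 4·616 + 275
616 = 2·275 + 66
275 = 4·66 + 11
66 = 6·11 + 0
gcd(29238, 418165) = 11.
Working backward:
11 = 275 − 4·66
11 = −4·616 + 9·275
11 = 9·2739 − 40·616
11 = −40·8833 + 129·2739
11 = 129·29238 − 427·8833
11 = −427·418165 + 6107·29238
So 11 = (-427)·418165 + (6107)·29238.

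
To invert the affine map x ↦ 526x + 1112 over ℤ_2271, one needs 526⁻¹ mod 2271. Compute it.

1999

Apply the Euclidean algorithm to 2271 and 526:
2271 = 4·526 + 167
526 = 3·167 + 25
167 = 6·25 + 17
25 = 1·17 + 8
17 = 2·8 + 1
8 = 8·1 + 0
Since gcd(526, 2271) = 1, back-substitute to write 1 as a combination:
1 = 17 − 2·8
1 = −2·25 + 3·17
1 = 3·167 − 20·25
1 = −20·526 + 63·167
1 = 63·2271 − 272·526
So 526·(-272) ≡ 1 (mod 2271), and -272 ≡ 1999 (mod 2271).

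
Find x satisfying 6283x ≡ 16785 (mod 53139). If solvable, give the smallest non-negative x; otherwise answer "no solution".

First find gcd(6283, 53139):
53139 = 8×6283 + 2875
6283 = 2×2875 + 533
2875 = 5×533 + 210
533 = 2×210 + 113
210 = 1×113 + 97
113 = 1×97 + 16
97 = 6×16 + 1
16 = 16×1 + 0
gcd = 1, so a unique solution mod 53139 exists.
Back-substitute for the Bézout coefficients:
1 = 97 − 6·16
1 = −6·113 + 7·97
1 = 7·210 − 13·113
1 = −13·533 + 33·210
1 = 33·2875 − 178·533
1 = −178·6283 + 389·2875
1 = 389·53139 − 3290·6283
So 6283·(-3290) ≡ 1 (mod 53139), giving 6283⁻¹ ≡ 49849.
x ≡ 6283⁻¹·16785 ≡ 49849·16785 ≡ 41910 (mod 53139).

41910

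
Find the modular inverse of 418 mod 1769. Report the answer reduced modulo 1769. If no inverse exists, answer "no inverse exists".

1003

gcd(1769, 418) by repeated division:
1769 = 4×418 + 97
418 = 4×97 + 30
97 = 3×30 + 7
30 = 4×7 + 2
7 = 3×2 + 1
2 = 2×1 + 0
Since gcd(418, 1769) = 1, back-substitute to write 1 as a combination:
1 = 7 − 3·2
1 = −3·30 + 13·7
1 = 13·97 − 42·30
1 = −42·418 + 181·97
1 = 181·1769 − 766·418
So 418·(-766) ≡ 1 (mod 1769), and -766 ≡ 1003 (mod 1769).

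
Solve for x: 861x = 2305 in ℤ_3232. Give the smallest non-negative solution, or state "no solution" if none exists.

821

First find gcd(861, 3232):
3232 = 3*861 + 649
861 = 1*649 + 212
649 = 3*212 + 13
212 = 16*13 + 4
13 = 3*4 + 1
4 = 4*1 + 0
gcd = 1, so a unique solution mod 3232 exists.
Back-substitute for the Bézout coefficients:
1 = 13 − 3·4
1 = −3·212 + 49·13
1 = 49·649 − 150·212
1 = −150·861 + 199·649
1 = 199·3232 − 747·861
So 861·(-747) ≡ 1 (mod 3232), giving 861⁻¹ ≡ 2485.
x ≡ 861⁻¹·2305 ≡ 2485·2305 ≡ 821 (mod 3232).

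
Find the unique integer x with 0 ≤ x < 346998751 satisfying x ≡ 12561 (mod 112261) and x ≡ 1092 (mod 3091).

56479844

Write x = 12561 + 112261·k. Then 112261·k ≡ 1092 − 12561 ≡ 895 (mod 3091).
Need 112261⁻¹ mod 3091. Extended Euclid on (3091, 985):
3091 = 3*985 + 136
985 = 7*136 + 33
136 = 4*33 + 4
33 = 8*4 + 1
4 = 4*1 + 0
Back-substitute:
1 = 33 − 8·4
1 = −8·136 + 33·33
1 = 33·985 − 239·136
1 = −239·3091 + 750·985
112261⁻¹ ≡ 750 (mod 3091), so k ≡ 750·895 ≡ 503 (mod 3091).
x = 12561 + 112261·503 = 56479844.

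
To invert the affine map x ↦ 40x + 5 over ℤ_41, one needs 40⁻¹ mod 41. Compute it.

gcd(41, 40) by repeated division:
41 = 1·40 + 1
40 = 40·1 + 0
gcd = 1, so the inverse exists. Back-substitute:
1 = 41 − 40
So 40·(-1) ≡ 1 (mod 41), and -1 ≡ 40 (mod 41).

40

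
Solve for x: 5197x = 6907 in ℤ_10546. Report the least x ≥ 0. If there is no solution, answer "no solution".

First find gcd(5197, 10546):
10546 = 2·5197 + 152
5197 = 34·152 + 29
152 = 5·29 + 7
29 = 4·7 + 1
7 = 7·1 + 0
gcd = 1, so a unique solution mod 10546 exists.
Back-substitute for the Bézout coefficients:
1 = 29 − 4·7
1 = −4·152 + 21·29
1 = 21·5197 − 718·152
1 = −718·10546 + 1457·5197
So 5197·(1457) ≡ 1 (mod 10546), giving 5197⁻¹ ≡ 1457.
x ≡ 5197⁻¹·6907 ≡ 1457·6907 ≡ 2615 (mod 10546).

2615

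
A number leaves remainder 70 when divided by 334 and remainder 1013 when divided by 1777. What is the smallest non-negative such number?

Write x = 70 + 334·k. Then 334·k ≡ 1013 − 70 ≡ 943 (mod 1777).
Need 334⁻¹ mod 1777. Extended Euclid on (1777, 334):
1777 = 5×334 + 107
334 = 3×107 + 13
107 = 8×13 + 3
13 = 4×3 + 1
3 = 3×1 + 0
Back-substitute:
1 = 13 − 4·3
1 = −4·107 + 33·13
1 = 33·334 − 103·107
1 = −103·1777 + 548·334
334⁻¹ ≡ 548 (mod 1777), so k ≡ 548·943 ≡ 1434 (mod 1777).
x = 70 + 334·1434 = 479026.

479026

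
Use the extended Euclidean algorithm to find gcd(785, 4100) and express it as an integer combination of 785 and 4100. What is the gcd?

5

Apply Euclid's algorithm to 4100 and 785:
4100 = 5×785 + 175
785 = 4×175 + 85
175 = 2×85 + 5
85 = 17×5 + 0
gcd(785, 4100) = 5.
Back-substituting:
5 = 175 − 2·85
5 = −2·785 + 9·175
5 = 9·4100 − 47·785
So 5 = (9)·4100 + (-47)·785.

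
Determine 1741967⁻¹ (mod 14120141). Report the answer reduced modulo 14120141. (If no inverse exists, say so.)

13512777

Apply the Euclidean algorithm to 14120141 and 1741967:
14120141 = 8*1741967 + 184405
1741967 = 9*184405 + 82322
184405 = 2*82322 + 19761
82322 = 4*19761 + 3278
19761 = 6*3278 + 93
3278 = 35*93 + 23
93 = 4*23 + 1
23 = 23*1 + 0
gcd = 1, so the inverse exists. Back-substitute:
1 = 93 − 4·23
1 = −4·3278 + 141·93
1 = 141·19761 − 850·3278
1 = −850·82322 + 3541·19761
1 = 3541·184405 − 7932·82322
1 = −7932·1741967 + 74929·184405
1 = 74929·14120141 − 607364·1741967
Thus 1741967·(-607364) ≡ 1 (mod 14120141); reducing, -607364 mod 14120141 = 13512777.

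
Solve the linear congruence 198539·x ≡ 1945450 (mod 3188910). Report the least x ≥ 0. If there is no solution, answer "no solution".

First find gcd(198539, 3188910):
3188910 = 16×198539 + 12286
198539 = 16×12286 + 1963
12286 = 6×1963 + 508
1963 = 3×508 + 439
508 = 1×439 + 69
439 = 6×69 + 25
69 = 2×25 + 19
25 = 1×19 + 6
19 = 3×6 + 1
6 = 6×1 + 0
gcd = 1, so a unique solution mod 3188910 exists.
Back-substitute for the Bézout coefficients:
1 = 19 − 3·6
1 = −3·25 + 4·19
1 = 4·69 − 11·25
1 = −11·439 + 70·69
1 = 70·508 − 81·439
1 = −81·1963 + 313·508
1 = 313·12286 − 1959·1963
1 = −1959·198539 + 31657·12286
1 = 31657·3188910 − 508471·198539
So 198539·(-508471) ≡ 1 (mod 3188910), giving 198539⁻¹ ≡ 2680439.
x ≡ 198539⁻¹·1945450 ≡ 2680439·1945450 ≡ 1352870 (mod 3188910).

1352870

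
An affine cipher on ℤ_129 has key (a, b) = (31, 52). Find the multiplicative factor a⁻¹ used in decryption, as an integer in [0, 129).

25

Run Euclid on (129, 31):
129 = 4*31 + 5
31 = 6*5 + 1
5 = 5*1 + 0
The gcd is 1. Working backward:
1 = 31 − 6·5
1 = −6·129 + 25·31
So 31·25 ≡ 1 (mod 129).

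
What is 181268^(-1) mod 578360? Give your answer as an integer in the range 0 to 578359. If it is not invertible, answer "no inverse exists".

Compute gcd(181268, 578360):
578360 = 3×181268 + 34556
181268 = 5×34556 + 8488
34556 = 4×8488 + 604
8488 = 14×604 + 32
604 = 18×32 + 28
32 = 1×28 + 4
28 = 7×4 + 0
gcd(181268, 578360) = 4 ≠ 1, so 181268 has no multiplicative inverse modulo 578360.

no inverse exists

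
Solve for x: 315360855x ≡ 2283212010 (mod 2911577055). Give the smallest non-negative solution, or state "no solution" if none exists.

First find gcd(315360855, 2911577055):
2911577055 = 9*315360855 + 73329360
315360855 = 4*73329360 + 22043415
73329360 = 3*22043415 + 7199115
22043415 = 3*7199115 + 446070
7199115 = 16*446070 + 61995
446070 = 7*61995 + 12105
61995 = 5*12105 + 1470
12105 = 8*1470 + 345
1470 = 4*345 + 90
345 = 3*90 + 75
90 = 1*75 + 15
75 = 5*15 + 0
gcd = 15 and 15 | 2283212010, so solutions exist. Divide through by 15: 21024057x ≡ 152214134 (mod 194105137).
Now find 21024057⁻¹ mod 194105137:
194105137 = 9·21024057 + 4888624
21024057 = 4·4888624 + 1469561
4888624 = 3·1469561 + 479941
1469561 = 3·479941 + 29738
479941 = 16·29738 + 4133
29738 = 7·4133 + 807
4133 = 5·807 + 98
807 = 8·98 + 23
98 = 4·23 + 6
23 = 3·6 + 5
6 = 1·5 + 1
5 = 5·1 + 0
Back-substitute:
1 = 6 − 5
1 = −23 + 4·6
1 = 4·98 − 17·23
1 = −17·807 + 140·98
1 = 140·4133 − 717·807
1 = −717·29738 + 5159·4133
1 = 5159·479941 − 83261·29738
1 = −83261·1469561 + 254942·479941
1 = 254942·4888624 − 848087·1469561
1 = −848087·21024057 + 3647290·4888624
1 = 3647290·194105137 − 33673697·21024057
So 21024057·(-33673697) ≡ 1 (mod 194105137), i.e. 21024057⁻¹ ≡ 160431440.
Then x ≡ 160431440·152214134 ≡ 21404703 (mod 194105137); the smallest non-negative solution is x = 21404703.

21404703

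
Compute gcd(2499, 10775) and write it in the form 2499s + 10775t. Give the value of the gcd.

1

Repeated division:
10775 = 4·2499 + 779
2499 = 3·779 + 162
779 = 4·162 + 131
162 = 1·131 + 31
131 = 4·31 + 7
31 = 4·7 + 3
7 = 2·3 + 1
3 = 3·1 + 0
gcd(2499, 10775) = 1.
Express as a combination:
1 = 7 − 2·3
1 = −2·31 + 9·7
1 = 9·131 − 38·31
1 = −38·162 + 47·131
1 = 47·779 − 226·162
1 = −226·2499 + 725·779
1 = 725·10775 − 3126·2499
So 1 = (725)·10775 + (-3126)·2499.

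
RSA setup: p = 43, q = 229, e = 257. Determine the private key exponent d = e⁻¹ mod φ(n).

φ(n) = (p−1)(q−1) = 42·228 = 9576.
Need d with 257·d ≡ 1 (mod 9576). Apply the extended Euclidean algorithm:
9576 = 37×257 + 67
257 = 3×67 + 56
67 = 1×56 + 11
56 = 5×11 + 1
11 = 11×1 + 0
Back-substitute:
1 = 56 − 5·11
1 = −5·67 + 6·56
1 = 6·257 − 23·67
1 = −23·9576 + 857·257
So 257·857 ≡ 1 (mod 9576), hence d = 857.

857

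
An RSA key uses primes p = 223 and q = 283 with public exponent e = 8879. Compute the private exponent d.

φ(n) = (p−1)(q−1) = 222·282 = 62604.
Need d with 8879·d ≡ 1 (mod 62604). Apply the extended Euclidean algorithm:
62604 = 7·8879 + 451
8879 = 19·451 + 310
451 = 1·310 + 141
310 = 2·141 + 28
141 = 5·28 + 1
28 = 28·1 + 0
Back-substitute:
1 = 141 − 5·28
1 = −5·310 + 11·141
1 = 11·451 − 16·310
1 = −16·8879 + 315·451
1 = 315·62604 − 2221·8879
So 8879·(-2221) ≡ 1 (mod 62604), hence d ≡ -2221 ≡ 60383 (mod 62604).

60383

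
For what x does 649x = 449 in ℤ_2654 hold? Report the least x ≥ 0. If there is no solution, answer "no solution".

First find gcd(649, 2654):
2654 = 4·649 + 58
649 = 11·58 + 11
58 = 5·11 + 3
11 = 3·3 + 2
3 = 1·2 + 1
2 = 2·1 + 0
gcd = 1, so a unique solution mod 2654 exists.
Back-substitute for the Bézout coefficients:
1 = 3 − 2
1 = −11 + 4·3
1 = 4·58 − 21·11
1 = −21·649 + 235·58
1 = 235·2654 − 961·649
So 649·(-961) ≡ 1 (mod 2654), giving 649⁻¹ ≡ 1693.
x ≡ 649⁻¹·449 ≡ 1693·449 ≡ 1113 (mod 2654).

1113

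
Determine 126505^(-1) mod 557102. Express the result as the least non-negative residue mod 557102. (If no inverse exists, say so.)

Run Euclid on (557102, 126505):
557102 = 4*126505 + 51082
126505 = 2*51082 + 24341
51082 = 2*24341 + 2400
24341 = 10*2400 + 341
2400 = 7*341 + 13
341 = 26*13 + 3
13 = 4*3 + 1
3 = 3*1 + 0
The gcd is 1. Working backward:
1 = 13 − 4·3
1 = −4·341 + 105·13
1 = 105·2400 − 739·341
1 = −739·24341 + 7495·2400
1 = 7495·51082 − 15729·24341
1 = −15729·126505 + 38953·51082
1 = 38953·557102 − 171541·126505
Hence 126505⁻¹ ≡ -171541 ≡ 385561 (mod 557102).

385561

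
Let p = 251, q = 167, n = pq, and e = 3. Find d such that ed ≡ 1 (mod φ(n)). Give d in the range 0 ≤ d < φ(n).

27667

φ(n) = (p−1)(q−1) = 250·166 = 41500.
Need d with 3·d ≡ 1 (mod 41500). Apply the extended Euclidean algorithm:
41500 = 13833*3 + 1
3 = 3*1 + 0
Back-substitute:
1 = 41500 − 13833·3
So 3·(-13833) ≡ 1 (mod 41500), hence d ≡ -13833 ≡ 27667 (mod 41500).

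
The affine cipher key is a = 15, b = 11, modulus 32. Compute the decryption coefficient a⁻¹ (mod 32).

Extended Euclidean algorithm:
32 = 2·15 + 2
15 = 7·2 + 1
2 = 2·1 + 0
gcd = 1, so the inverse exists. Back-substitute:
1 = 15 − 7·2
1 = −7·32 + 15·15
So 15·15 ≡ 1 (mod 32).

15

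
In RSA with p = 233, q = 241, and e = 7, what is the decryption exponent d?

23863

φ(n) = (p−1)(q−1) = 232·240 = 55680.
Need d with 7·d ≡ 1 (mod 55680). Apply the extended Euclidean algorithm:
55680 = 7954*7 + 2
7 = 3*2 + 1
2 = 2*1 + 0
Back-substitute:
1 = 7 − 3·2
1 = −3·55680 + 23863·7
So 7·23863 ≡ 1 (mod 55680), hence d = 23863.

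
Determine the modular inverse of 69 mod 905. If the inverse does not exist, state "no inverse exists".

gcd(905, 69) by repeated division:
905 = 13*69 + 8
69 = 8*8 + 5
8 = 1*5 + 3
5 = 1*3 + 2
3 = 1*2 + 1
2 = 2*1 + 0
gcd = 1, so the inverse exists. Back-substitute:
1 = 3 − 2
1 = −5 + 2·3
1 = 2·8 − 3·5
1 = −3·69 + 26·8
1 = 26·905 − 341·69
Thus 69·(-341) ≡ 1 (mod 905); reducing, -341 mod 905 = 564.

564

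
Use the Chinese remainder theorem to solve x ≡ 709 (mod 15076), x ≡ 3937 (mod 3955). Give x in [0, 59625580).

25901277

Write x = 709 + 15076·k. Then 15076·k ≡ 3937 − 709 ≡ 3228 (mod 3955).
Need 15076⁻¹ mod 3955. Extended Euclid on (3955, 3211):
3955 = 1*3211 + 744
3211 = 4*744 + 235
744 = 3*235 + 39
235 = 6*39 + 1
39 = 39*1 + 0
Back-substitute:
1 = 235 − 6·39
1 = −6·744 + 19·235
1 = 19·3211 − 82·744
1 = −82·3955 + 101·3211
15076⁻¹ ≡ 101 (mod 3955), so k ≡ 101·3228 ≡ 1718 (mod 3955).
x = 709 + 15076·1718 = 25901277.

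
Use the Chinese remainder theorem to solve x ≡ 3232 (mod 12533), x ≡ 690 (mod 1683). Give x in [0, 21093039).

Write x = 3232 + 12533·k. Then 12533·k ≡ 690 − 3232 ≡ 824 (mod 1683).
Need 12533⁻¹ mod 1683. Extended Euclid on (1683, 752):
1683 = 2×752 + 179
752 = 4×179 + 36
179 = 4×36 + 35
36 = 1×35 + 1
35 = 35×1 + 0
Back-substitute:
1 = 36 − 35
1 = −179 + 5·36
1 = 5·752 − 21·179
1 = −21·1683 + 47·752
12533⁻¹ ≡ 47 (mod 1683), so k ≡ 47·824 ≡ 19 (mod 1683).
x = 3232 + 12533·19 = 241359.

241359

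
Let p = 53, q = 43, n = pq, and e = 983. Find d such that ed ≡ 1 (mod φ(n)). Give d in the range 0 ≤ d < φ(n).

φ(n) = (p−1)(q−1) = 52·42 = 2184.
Need d with 983·d ≡ 1 (mod 2184). Apply the extended Euclidean algorithm:
2184 = 2×983 + 218
983 = 4×218 + 111
218 = 1×111 + 107
111 = 1×107 + 4
107 = 26×4 + 3
4 = 1×3 + 1
3 = 3×1 + 0
Back-substitute:
1 = 4 − 3
1 = −107 + 27·4
1 = 27·111 − 28·107
1 = −28·218 + 55·111
1 = 55·983 − 248·218
1 = −248·2184 + 551·983
So 983·551 ≡ 1 (mod 2184), hence d = 551.

551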